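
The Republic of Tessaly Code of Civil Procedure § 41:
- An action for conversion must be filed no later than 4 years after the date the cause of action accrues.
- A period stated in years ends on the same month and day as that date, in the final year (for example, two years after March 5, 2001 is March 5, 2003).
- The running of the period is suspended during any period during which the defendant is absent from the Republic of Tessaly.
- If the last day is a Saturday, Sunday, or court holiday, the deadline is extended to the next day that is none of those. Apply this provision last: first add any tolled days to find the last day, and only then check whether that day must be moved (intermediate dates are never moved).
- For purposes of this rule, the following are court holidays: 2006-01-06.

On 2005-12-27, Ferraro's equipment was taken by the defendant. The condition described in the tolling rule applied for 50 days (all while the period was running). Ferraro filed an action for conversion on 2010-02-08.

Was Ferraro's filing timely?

4 years after 2005-12-27 is December 27, 2009.
Tolling adds 50 days: December 27, 2009 + 50 days = February 15, 2010.
February 15, 2010 is a Monday and not a court holiday, so no extension applies.
The deadline is February 15, 2010; the filing on February 8, 2010 is on or before that date.

Yes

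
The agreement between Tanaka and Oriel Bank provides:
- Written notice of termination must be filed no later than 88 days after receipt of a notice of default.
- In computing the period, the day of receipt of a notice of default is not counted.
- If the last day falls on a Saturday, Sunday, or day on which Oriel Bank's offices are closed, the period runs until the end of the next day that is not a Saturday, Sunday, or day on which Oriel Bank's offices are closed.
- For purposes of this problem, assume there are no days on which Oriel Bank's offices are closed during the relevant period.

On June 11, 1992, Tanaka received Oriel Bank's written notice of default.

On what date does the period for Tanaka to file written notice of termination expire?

September 7, 1992

88 days after June 11, 1992 is September 7, 1992.
September 7, 1992 is a Monday and not a day on which Oriel Bank's offices are closed, so no extension applies.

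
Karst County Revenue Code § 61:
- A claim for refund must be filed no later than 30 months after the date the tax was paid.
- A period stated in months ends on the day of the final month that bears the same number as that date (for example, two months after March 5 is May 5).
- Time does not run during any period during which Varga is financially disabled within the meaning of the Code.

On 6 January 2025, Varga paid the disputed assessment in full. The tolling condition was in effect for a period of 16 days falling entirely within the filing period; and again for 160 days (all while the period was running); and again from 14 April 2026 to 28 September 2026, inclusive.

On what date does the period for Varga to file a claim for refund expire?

June 14, 2028

30 months after 6 January 2025 is July 6, 2027.
Tolling adds 16 days: July 6, 2027 + 16 days = July 22, 2027.
Tolling adds 160 days: July 22, 2027 + 160 days = December 29, 2027.
From April 14, 2026 through September 28, 2026 inclusive is 168 days; tolling adds 168 days: December 29, 2027 + 168 days = June 14, 2028.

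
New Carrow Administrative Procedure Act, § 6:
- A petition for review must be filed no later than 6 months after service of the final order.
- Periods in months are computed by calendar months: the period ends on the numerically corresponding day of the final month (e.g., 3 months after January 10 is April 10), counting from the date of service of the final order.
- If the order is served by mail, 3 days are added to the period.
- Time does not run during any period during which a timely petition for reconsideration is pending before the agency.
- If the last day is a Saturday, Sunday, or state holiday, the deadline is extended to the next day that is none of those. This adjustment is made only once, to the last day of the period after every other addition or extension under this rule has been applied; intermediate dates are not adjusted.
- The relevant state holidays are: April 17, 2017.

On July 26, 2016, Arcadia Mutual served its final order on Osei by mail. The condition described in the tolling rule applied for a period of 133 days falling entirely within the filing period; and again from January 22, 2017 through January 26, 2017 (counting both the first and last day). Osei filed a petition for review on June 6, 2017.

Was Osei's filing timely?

6 months after July 26, 2016 is January 26, 2017.
Service was by mail, adding 3 days: January 26, 2017 + 3 days = January 29, 2017.
Tolling adds 133 days: January 29, 2017 + 133 days = June 11, 2017.
From January 22, 2017 through January 26, 2017 inclusive is 5 days; tolling adds 5 days: June 11, 2017 + 5 days = June 16, 2017.
June 16, 2017 is a Friday and not a state holiday, so no extension applies.
The deadline is June 16, 2017; the filing on June 6, 2017 is on or before that date.

Yes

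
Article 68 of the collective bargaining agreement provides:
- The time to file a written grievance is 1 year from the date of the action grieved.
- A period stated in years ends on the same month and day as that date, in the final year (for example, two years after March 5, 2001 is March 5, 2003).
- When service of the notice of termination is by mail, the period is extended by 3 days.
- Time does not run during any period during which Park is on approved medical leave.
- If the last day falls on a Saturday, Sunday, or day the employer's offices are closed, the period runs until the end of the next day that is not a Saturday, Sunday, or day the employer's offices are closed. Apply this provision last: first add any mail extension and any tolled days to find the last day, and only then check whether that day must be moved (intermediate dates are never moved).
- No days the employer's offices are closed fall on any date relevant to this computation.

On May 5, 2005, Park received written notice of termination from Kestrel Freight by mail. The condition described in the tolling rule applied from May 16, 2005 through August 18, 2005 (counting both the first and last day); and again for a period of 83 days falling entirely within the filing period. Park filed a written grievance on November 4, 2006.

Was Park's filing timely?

1 year after May 5, 2005 is May 5, 2006.
Service was by mail, adding 3 days: May 5, 2006 + 3 days = May 8, 2006.
From May 16, 2005 through August 18, 2005 inclusive is 95 days; tolling adds 95 days: May 8, 2006 + 95 days = August 11, 2006.
Tolling adds 83 days: August 11, 2006 + 83 days = November 2, 2006.
November 2, 2006 is a Thursday and not a day the employer's offices are closed, so no extension applies.
The deadline is November 2, 2006; the filing on November 4, 2006 is after that date.

No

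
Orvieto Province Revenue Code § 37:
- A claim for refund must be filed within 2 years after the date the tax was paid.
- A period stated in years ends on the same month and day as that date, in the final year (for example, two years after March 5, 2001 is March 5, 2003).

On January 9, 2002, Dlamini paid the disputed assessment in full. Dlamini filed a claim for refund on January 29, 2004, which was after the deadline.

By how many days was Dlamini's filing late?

2 years after January 9, 2002 is January 9, 2004.
The deadline is January 9, 2004; from January 9, 2004 to January 29, 2004 is 20 days.

20 days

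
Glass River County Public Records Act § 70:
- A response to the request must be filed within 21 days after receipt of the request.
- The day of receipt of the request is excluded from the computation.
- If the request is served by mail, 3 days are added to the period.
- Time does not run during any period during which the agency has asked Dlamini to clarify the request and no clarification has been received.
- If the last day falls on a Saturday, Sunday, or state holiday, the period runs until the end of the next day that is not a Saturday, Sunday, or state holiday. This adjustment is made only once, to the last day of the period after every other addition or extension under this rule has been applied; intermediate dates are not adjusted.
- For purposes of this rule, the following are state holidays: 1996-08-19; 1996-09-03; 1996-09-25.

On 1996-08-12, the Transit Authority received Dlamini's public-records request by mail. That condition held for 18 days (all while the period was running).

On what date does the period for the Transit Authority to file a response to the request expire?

21 days after 1996-08-12 is September 2, 1996.
Service was by mail, adding 3 days: September 2, 1996 + 3 days = September 5, 1996.
Tolling adds 18 days: September 5, 1996 + 18 days = September 23, 1996.
September 23, 1996 is a Monday and not a state holiday, so no extension applies.

September 23, 1996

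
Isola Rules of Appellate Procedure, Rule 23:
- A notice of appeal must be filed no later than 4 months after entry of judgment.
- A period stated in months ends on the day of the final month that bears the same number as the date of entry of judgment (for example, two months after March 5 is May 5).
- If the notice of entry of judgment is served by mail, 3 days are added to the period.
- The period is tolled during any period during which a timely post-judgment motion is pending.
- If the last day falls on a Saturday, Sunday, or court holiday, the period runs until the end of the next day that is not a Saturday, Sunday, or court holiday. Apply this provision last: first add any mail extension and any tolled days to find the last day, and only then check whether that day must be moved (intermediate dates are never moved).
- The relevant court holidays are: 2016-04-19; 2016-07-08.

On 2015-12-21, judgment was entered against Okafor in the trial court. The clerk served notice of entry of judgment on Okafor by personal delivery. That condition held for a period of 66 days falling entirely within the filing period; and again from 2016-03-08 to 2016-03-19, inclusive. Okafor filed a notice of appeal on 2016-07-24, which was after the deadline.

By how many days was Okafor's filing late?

13 days

4 months after 2015-12-21 is April 21, 2016.
Service was not by mail, so no mail extension applies.
Tolling adds 66 days: April 21, 2016 + 66 days = June 26, 2016.
From March 8, 2016 through March 19, 2016 inclusive is 12 days; tolling adds 12 days: June 26, 2016 + 12 days = July 8, 2016.
July 8, 2016 is a listed holiday; July 9, 2016 is Saturday; July 10, 2016 is Sunday. The next qualifying day is July 11, 2016.
The deadline is July 11, 2016; from July 11, 2016 to July 24, 2016 is 13 days.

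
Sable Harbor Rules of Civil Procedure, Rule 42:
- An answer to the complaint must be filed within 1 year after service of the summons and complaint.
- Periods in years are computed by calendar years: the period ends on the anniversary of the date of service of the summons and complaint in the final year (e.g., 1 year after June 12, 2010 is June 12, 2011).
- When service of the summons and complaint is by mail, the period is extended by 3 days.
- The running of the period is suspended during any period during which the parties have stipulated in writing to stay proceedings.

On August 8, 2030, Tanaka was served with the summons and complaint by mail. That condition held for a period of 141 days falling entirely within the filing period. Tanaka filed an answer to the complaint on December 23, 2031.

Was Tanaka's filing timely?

1 year after August 8, 2030 is August 8, 2031.
Service was by mail, adding 3 days: August 8, 2031 + 3 days = August 11, 2031.
Tolling adds 141 days: August 11, 2031 + 141 days = December 30, 2031.
The deadline is December 30, 2031; the filing on December 23, 2031 is on or before that date.

Yes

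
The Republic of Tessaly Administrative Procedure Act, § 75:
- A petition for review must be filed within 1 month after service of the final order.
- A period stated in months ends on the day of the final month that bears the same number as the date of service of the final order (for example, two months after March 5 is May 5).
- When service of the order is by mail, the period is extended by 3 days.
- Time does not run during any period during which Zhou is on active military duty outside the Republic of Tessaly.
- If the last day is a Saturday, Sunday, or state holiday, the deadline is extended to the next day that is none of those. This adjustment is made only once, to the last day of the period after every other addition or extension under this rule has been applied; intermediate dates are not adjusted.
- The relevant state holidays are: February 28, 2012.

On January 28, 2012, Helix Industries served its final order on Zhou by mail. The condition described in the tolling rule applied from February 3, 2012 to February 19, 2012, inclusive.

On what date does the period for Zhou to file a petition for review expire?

March 19, 2012

1 month after January 28, 2012 is February 28, 2012.
Service was by mail, adding 3 days: February 28, 2012 + 3 days = March 2, 2012.
From February 3, 2012 through February 19, 2012 inclusive is 17 days; tolling adds 17 days: March 2, 2012 + 17 days = March 19, 2012.
March 19, 2012 is a Monday and not a state holiday, so no extension applies.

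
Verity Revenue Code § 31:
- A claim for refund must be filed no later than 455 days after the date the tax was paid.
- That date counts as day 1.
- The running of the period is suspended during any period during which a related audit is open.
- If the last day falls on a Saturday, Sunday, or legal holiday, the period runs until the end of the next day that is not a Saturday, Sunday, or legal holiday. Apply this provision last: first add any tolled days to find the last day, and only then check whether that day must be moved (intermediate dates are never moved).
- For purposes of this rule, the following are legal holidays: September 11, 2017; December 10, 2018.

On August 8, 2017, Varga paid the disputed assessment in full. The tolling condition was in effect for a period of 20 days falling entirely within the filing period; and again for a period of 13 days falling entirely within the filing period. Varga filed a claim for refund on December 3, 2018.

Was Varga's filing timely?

Counting August 8, 2017 as day 1, day 455 is November 5, 2018.
Tolling adds 20 days: November 5, 2018 + 20 days = November 25, 2018.
Tolling adds 13 days: November 25, 2018 + 13 days = December 8, 2018.
December 8, 2018 is Saturday; December 9, 2018 is Sunday; December 10, 2018 is a listed holiday. The next qualifying day is December 11, 2018.
The deadline is December 11, 2018; the filing on December 3, 2018 is on or before that date.

Yes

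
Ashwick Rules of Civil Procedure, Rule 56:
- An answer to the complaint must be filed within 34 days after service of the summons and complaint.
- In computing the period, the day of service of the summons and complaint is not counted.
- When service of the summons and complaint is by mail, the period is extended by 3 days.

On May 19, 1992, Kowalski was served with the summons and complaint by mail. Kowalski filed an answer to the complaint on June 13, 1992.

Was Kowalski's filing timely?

Yes

34 days after May 19, 1992 is June 22, 1992.
Service was by mail, adding 3 days: June 22, 1992 + 3 days = June 25, 1992.
The deadline is June 25, 1992; the filing on June 13, 1992 is on or before that date.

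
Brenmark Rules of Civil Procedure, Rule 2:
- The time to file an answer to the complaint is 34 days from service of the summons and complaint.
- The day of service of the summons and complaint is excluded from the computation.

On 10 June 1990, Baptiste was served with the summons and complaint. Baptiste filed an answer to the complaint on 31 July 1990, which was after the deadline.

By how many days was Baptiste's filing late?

34 days after 10 June 1990 is July 14, 1990.
The deadline is July 14, 1990; from July 14, 1990 to July 31, 1990 is 17 days.

17 days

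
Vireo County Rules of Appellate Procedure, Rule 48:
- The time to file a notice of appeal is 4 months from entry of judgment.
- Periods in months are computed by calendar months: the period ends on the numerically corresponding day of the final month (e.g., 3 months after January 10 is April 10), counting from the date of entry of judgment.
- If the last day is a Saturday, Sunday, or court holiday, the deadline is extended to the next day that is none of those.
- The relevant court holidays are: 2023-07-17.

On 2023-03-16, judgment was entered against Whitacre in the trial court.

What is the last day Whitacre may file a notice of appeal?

July 18, 2023

4 months after 2023-03-16 is July 16, 2023.
July 16, 2023 is Sunday; July 17, 2023 is a listed holiday. The next qualifying day is July 18, 2023.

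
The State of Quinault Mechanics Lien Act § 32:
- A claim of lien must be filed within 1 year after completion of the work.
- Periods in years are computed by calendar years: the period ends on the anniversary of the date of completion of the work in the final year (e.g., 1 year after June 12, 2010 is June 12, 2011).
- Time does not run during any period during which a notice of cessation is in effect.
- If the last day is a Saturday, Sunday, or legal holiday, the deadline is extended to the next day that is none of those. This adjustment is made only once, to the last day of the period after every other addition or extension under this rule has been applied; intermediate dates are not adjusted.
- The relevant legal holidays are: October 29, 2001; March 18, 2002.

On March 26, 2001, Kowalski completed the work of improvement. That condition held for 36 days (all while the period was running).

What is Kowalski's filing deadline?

May 1, 2002

1 year after March 26, 2001 is March 26, 2002.
Tolling adds 36 days: March 26, 2002 + 36 days = May 1, 2002.
May 1, 2002 is a Wednesday and not a legal holiday, so no extension applies.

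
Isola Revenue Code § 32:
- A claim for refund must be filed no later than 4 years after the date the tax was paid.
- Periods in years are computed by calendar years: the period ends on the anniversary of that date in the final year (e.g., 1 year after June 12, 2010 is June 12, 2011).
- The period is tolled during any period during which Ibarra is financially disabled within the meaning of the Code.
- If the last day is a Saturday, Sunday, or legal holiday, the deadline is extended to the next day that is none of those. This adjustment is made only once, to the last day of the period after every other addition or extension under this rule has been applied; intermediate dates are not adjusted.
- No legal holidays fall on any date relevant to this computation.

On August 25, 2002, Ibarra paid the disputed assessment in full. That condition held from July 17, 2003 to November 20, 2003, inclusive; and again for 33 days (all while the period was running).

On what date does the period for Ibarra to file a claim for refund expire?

4 years after August 25, 2002 is August 25, 2006.
From July 17, 2003 through November 20, 2003 inclusive is 127 days; tolling adds 127 days: August 25, 2006 + 127 days = December 30, 2006.
Tolling adds 33 days: December 30, 2006 + 33 days = February 1, 2007.
February 1, 2007 is a Thursday and not a legal holiday, so no extension applies.

February 1, 2007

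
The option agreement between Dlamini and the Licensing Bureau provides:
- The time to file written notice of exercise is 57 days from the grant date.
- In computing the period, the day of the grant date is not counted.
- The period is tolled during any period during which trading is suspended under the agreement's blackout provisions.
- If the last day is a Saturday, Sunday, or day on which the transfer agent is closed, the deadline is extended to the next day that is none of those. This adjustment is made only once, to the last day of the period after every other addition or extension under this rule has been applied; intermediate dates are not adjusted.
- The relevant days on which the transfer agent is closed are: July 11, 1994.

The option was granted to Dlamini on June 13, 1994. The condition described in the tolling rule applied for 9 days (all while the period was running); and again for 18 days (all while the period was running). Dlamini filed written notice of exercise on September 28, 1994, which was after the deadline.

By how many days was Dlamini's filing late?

57 days after June 13, 1994 is August 9, 1994.
Tolling adds 9 days: August 9, 1994 + 9 days = August 18, 1994.
Tolling adds 18 days: August 18, 1994 + 18 days = September 5, 1994.
September 5, 1994 is a Monday and not a day on which the transfer agent is closed, so no extension applies.
The deadline is September 5, 1994; from September 5, 1994 to September 28, 1994 is 23 days.

23 days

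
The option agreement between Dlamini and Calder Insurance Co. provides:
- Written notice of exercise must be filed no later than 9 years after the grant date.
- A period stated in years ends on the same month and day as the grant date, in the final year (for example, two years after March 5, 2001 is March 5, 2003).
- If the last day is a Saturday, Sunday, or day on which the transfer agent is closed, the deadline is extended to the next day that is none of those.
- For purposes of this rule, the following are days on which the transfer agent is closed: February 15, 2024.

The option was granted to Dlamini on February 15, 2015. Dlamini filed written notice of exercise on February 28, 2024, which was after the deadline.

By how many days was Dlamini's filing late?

12 days

9 years after February 15, 2015 is February 15, 2024.
February 15, 2024 is a listed holiday. The next qualifying day is February 16, 2024.
The deadline is February 16, 2024; from February 16, 2024 to February 28, 2024 is 12 days.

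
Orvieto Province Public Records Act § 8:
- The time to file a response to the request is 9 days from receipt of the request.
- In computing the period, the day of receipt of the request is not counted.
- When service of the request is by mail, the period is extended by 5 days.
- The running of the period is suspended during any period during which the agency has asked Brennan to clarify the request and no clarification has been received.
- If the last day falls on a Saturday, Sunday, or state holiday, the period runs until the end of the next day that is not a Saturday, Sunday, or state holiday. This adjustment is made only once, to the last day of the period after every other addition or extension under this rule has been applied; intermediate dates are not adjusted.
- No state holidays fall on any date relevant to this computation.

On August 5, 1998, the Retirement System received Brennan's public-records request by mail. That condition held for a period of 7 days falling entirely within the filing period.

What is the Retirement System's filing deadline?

August 26, 1998

9 days after August 5, 1998 is August 14, 1998.
Service was by mail, adding 5 days: August 14, 1998 + 5 days = August 19, 1998.
Tolling adds 7 days: August 19, 1998 + 7 days = August 26, 1998.
August 26, 1998 is a Wednesday and not a state holiday, so no extension applies.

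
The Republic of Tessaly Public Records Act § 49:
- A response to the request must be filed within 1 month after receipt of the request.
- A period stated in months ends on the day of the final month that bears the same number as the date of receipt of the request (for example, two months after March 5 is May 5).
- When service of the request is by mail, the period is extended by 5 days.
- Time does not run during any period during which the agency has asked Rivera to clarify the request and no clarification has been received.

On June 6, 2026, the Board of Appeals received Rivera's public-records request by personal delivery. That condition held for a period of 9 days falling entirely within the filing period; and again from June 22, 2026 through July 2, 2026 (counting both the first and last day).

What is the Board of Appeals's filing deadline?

1 month after June 6, 2026 is July 6, 2026.
Service was not by mail, so no mail extension applies.
Tolling adds 9 days: July 6, 2026 + 9 days = July 15, 2026.
From June 22, 2026 through July 2, 2026 inclusive is 11 days; tolling adds 11 days: July 15, 2026 + 11 days = July 26, 2026.

July 26, 2026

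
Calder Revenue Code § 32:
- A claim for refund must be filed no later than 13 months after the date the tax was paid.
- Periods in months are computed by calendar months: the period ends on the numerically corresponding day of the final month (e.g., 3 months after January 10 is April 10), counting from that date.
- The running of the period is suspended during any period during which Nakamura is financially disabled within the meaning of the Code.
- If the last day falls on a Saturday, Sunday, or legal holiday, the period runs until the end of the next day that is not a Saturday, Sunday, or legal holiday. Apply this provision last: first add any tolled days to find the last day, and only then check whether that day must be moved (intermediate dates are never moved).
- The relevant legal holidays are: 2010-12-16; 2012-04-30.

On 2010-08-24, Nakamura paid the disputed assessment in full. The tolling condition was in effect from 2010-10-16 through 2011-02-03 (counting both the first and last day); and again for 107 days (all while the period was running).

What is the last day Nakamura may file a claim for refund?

13 months after 2010-08-24 is September 24, 2011.
From October 16, 2010 through February 3, 2011 inclusive is 111 days; tolling adds 111 days: September 24, 2011 + 111 days = January 13, 2012.
Tolling adds 107 days: January 13, 2012 + 107 days = April 29, 2012.
April 29, 2012 is Sunday; April 30, 2012 is a listed holiday. The next qualifying day is May 1, 2012.

May 1, 2012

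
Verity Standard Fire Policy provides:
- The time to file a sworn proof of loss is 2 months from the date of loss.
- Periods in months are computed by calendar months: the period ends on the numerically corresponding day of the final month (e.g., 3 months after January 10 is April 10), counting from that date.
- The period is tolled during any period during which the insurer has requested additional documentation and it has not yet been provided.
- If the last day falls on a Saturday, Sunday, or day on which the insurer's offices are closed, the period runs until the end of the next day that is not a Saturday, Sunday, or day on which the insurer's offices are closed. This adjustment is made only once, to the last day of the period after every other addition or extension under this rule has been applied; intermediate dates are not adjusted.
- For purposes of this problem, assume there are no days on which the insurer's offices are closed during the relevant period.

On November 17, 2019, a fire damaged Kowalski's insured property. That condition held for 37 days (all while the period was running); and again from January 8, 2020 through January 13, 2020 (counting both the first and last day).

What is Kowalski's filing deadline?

2 months after November 17, 2019 is January 17, 2020.
Tolling adds 37 days: January 17, 2020 + 37 days = February 23, 2020.
From January 8, 2020 through January 13, 2020 inclusive is 6 days; tolling adds 6 days: February 23, 2020 + 6 days = February 29, 2020.
February 29, 2020 is Saturday; March 1, 2020 is Sunday. The next qualifying day is March 2, 2020.

March 2, 2020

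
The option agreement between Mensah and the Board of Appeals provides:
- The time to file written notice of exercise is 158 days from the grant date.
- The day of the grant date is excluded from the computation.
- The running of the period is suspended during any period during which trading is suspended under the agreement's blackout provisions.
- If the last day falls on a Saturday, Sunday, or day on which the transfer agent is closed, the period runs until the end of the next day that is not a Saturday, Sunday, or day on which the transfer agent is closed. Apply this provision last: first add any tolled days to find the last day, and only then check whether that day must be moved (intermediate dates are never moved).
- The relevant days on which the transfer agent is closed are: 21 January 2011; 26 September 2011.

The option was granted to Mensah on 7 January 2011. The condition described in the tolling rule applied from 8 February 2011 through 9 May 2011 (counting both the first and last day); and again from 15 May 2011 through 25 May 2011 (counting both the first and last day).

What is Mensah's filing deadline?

158 days after 7 January 2011 is June 14, 2011.
From February 8, 2011 through May 9, 2011 inclusive is 91 days; tolling adds 91 days: June 14, 2011 + 91 days = September 13, 2011.
From May 15, 2011 through May 25, 2011 inclusive is 11 days; tolling adds 11 days: September 13, 2011 + 11 days = September 24, 2011.
September 24, 2011 is Saturday; September 25, 2011 is Sunday; September 26, 2011 is a listed holiday. The next qualifying day is September 27, 2011.

September 27, 2011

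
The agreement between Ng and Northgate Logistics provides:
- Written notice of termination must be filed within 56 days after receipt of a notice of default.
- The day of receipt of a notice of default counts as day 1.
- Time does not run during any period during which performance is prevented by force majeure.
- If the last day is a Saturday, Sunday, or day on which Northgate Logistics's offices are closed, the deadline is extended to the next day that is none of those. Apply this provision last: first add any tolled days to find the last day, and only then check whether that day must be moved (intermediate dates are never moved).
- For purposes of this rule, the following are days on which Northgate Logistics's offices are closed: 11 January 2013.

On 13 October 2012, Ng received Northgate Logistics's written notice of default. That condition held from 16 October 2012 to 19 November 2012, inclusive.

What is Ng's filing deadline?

Counting 13 October 2012 as day 1, day 56 is December 7, 2012.
From October 16, 2012 through November 19, 2012 inclusive is 35 days; tolling adds 35 days: December 7, 2012 + 35 days = January 11, 2013.
January 11, 2013 is a listed holiday; January 12, 2013 is Saturday; January 13, 2013 is Sunday. The next qualifying day is January 14, 2013.

January 14, 2013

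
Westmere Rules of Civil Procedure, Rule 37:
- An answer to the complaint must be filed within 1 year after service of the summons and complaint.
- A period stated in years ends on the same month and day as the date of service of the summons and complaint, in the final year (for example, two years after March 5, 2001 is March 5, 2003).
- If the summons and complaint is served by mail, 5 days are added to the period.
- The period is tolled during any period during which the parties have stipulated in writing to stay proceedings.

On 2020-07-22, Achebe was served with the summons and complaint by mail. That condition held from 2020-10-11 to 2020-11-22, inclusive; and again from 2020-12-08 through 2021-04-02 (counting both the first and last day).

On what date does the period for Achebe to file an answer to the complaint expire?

January 2, 2022

1 year after 2020-07-22 is July 22, 2021.
Service was by mail, adding 5 days: July 22, 2021 + 5 days = July 27, 2021.
From October 11, 2020 through November 22, 2020 inclusive is 43 days; tolling adds 43 days: July 27, 2021 + 43 days = September 8, 2021.
From December 8, 2020 through April 2, 2021 inclusive is 116 days; tolling adds 116 days: September 8, 2021 + 116 days = January 2, 2022.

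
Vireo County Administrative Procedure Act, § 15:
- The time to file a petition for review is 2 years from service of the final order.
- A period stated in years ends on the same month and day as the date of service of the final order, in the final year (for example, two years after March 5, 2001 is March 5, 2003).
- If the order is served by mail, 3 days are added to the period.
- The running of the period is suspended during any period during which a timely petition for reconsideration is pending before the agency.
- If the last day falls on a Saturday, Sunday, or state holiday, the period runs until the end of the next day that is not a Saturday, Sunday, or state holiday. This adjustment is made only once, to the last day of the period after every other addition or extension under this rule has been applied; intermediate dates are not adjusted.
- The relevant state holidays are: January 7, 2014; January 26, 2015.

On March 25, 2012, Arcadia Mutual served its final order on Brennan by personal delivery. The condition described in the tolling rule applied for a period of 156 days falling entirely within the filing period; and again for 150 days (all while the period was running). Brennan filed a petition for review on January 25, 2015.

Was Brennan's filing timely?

2 years after March 25, 2012 is March 25, 2014.
Service was not by mail, so no mail extension applies.
Tolling adds 156 days: March 25, 2014 + 156 days = August 28, 2014.
Tolling adds 150 days: August 28, 2014 + 150 days = January 25, 2015.
January 25, 2015 is Sunday; January 26, 2015 is a listed holiday. The next qualifying day is January 27, 2015.
The deadline is January 27, 2015; the filing on January 25, 2015 is on or before that date.

Yes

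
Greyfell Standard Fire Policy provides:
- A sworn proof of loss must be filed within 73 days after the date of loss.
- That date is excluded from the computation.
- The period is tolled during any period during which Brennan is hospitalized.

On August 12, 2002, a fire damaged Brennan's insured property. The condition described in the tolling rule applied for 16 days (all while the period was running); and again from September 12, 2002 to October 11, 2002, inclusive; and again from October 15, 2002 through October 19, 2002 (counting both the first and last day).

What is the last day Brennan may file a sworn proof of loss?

73 days after August 12, 2002 is October 24, 2002.
Tolling adds 16 days: October 24, 2002 + 16 days = November 9, 2002.
From September 12, 2002 through October 11, 2002 inclusive is 30 days; tolling adds 30 days: November 9, 2002 + 30 days = December 9, 2002.
From October 15, 2002 through October 19, 2002 inclusive is 5 days; tolling adds 5 days: December 9, 2002 + 5 days = December 14, 2002.

December 14, 2002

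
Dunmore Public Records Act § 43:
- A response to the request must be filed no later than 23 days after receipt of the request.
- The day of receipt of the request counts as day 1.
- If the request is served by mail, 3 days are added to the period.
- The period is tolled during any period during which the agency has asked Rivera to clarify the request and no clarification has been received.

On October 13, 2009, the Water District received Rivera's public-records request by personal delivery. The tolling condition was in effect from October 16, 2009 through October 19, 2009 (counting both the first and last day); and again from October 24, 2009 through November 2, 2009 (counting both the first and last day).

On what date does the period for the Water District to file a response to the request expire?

Counting October 13, 2009 as day 1, day 23 is November 4, 2009.
Service was not by mail, so no mail extension applies.
From October 16, 2009 through October 19, 2009 inclusive is 4 days; tolling adds 4 days: November 4, 2009 + 4 days = November 8, 2009.
From October 24, 2009 through November 2, 2009 inclusive is 10 days; tolling adds 10 days: November 8, 2009 + 10 days = November 18, 2009.

November 18, 2009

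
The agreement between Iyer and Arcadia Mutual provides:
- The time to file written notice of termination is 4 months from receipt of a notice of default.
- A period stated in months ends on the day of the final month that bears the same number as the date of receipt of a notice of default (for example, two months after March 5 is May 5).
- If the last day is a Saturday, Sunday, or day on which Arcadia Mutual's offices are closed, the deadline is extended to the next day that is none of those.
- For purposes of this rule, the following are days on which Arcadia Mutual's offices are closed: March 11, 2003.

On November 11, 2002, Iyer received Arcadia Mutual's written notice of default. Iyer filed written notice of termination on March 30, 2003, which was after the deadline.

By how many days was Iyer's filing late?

18 days

4 months after November 11, 2002 is March 11, 2003.
March 11, 2003 is a listed holiday. The next qualifying day is March 12, 2003.
The deadline is March 12, 2003; from March 12, 2003 to March 30, 2003 is 18 days.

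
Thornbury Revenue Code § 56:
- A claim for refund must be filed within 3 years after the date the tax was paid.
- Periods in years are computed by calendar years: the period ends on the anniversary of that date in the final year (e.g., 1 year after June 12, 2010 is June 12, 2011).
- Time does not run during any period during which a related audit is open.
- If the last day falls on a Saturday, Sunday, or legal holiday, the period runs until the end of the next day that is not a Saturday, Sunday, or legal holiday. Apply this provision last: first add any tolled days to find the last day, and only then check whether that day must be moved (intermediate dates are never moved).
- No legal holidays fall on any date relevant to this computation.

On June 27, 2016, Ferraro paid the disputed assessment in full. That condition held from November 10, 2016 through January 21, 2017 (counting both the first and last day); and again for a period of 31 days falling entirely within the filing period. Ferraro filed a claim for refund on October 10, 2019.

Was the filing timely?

3 years after June 27, 2016 is June 27, 2019.
From November 10, 2016 through January 21, 2017 inclusive is 73 days; tolling adds 73 days: June 27, 2019 + 73 days = September 8, 2019.
Tolling adds 31 days: September 8, 2019 + 31 days = October 9, 2019.
October 9, 2019 is a Wednesday and not a legal holiday, so no extension applies.
The deadline is October 9, 2019; the filing on October 10, 2019 is after that date.

No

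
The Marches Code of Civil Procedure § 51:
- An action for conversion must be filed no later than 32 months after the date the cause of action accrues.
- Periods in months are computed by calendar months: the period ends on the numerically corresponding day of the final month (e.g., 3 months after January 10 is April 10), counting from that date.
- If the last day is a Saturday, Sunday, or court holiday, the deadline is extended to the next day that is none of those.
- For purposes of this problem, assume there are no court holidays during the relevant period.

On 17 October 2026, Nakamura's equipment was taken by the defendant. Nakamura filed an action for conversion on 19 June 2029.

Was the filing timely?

No

32 months after 17 October 2026 is June 17, 2029.
June 17, 2029 is Sunday. The next qualifying day is June 18, 2029.
The deadline is June 18, 2029; the filing on June 19, 2029 is after that date.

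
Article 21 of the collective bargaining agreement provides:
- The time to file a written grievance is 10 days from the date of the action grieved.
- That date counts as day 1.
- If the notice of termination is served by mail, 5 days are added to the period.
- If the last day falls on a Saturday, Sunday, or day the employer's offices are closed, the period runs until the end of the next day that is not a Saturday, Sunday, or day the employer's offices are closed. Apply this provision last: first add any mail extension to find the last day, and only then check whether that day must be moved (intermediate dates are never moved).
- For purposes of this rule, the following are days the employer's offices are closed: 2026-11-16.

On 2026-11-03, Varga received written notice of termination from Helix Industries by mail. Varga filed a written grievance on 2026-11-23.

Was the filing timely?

No

Counting 2026-11-03 as day 1, day 10 is November 12, 2026.
Service was by mail, adding 5 days: November 12, 2026 + 5 days = November 17, 2026.
November 17, 2026 is a Tuesday and not a day the employer's offices are closed, so no extension applies.
The deadline is November 17, 2026; the filing on November 23, 2026 is after that date.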